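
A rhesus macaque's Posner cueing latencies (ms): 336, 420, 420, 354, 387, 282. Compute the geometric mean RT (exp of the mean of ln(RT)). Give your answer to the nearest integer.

363 ms

ln(RT): 5.8171, 6.0403, 6.0403, 5.8693, 5.9584, 5.6419
Mean ln(RT) = 35.3672/6 = 5.89454
Geometric mean = exp(5.89454) = 363.05 ms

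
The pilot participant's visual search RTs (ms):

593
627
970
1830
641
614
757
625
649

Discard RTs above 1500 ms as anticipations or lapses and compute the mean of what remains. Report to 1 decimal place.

684.5 ms

Excluded: 1830
Retained (n=8): Σ = 5476
Mean = 5476/8 = 684.5000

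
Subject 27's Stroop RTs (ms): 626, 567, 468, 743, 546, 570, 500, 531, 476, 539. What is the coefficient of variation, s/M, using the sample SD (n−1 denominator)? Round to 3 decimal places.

0.145

n = 10, Σ = 5566, M = 556.6000
Σ(x−M)² = 58476.400; s = √(58476.400/9) = 80.6063
CV = 80.6063 / 556.6000 = 0.14482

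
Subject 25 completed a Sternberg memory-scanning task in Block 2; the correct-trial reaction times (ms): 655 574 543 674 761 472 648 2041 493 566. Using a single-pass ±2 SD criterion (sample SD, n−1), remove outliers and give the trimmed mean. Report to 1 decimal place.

598.4 ms

n = 10, ΣRT = 7427, M = 742.700
Σ(x−M)² = 1942488.10; s = √(1942488.10/9) = 464.577
Cutoffs: 742.700 ± 2·464.577 → [-186.5, 1671.9]
Outside: 2041 → excluded.
Retained (n=9): Σ = 5386, mean = 5386/9 = 598.444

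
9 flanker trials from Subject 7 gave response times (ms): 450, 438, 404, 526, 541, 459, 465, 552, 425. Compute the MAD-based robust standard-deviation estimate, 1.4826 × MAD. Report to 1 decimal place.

50.4 ms

Sorted: 404, 425, 438, 450, 459, 465, 526, 541, 552 → median = 459
|x − 459| sorted: 0, 6, 9, 21, 34, 55, 67, 82, 93 → MAD = 34
Robust SD ≈ 1.4826 × 34 = 50.408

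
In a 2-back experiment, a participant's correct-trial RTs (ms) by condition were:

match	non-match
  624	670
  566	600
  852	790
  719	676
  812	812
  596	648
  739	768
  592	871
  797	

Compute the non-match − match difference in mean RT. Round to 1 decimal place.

29.7 ms

M(match) = 6297/9 = 699.667
M(non-match) = 5835/8 = 729.375
Difference = 729.375 − 699.667 = 29.708 ms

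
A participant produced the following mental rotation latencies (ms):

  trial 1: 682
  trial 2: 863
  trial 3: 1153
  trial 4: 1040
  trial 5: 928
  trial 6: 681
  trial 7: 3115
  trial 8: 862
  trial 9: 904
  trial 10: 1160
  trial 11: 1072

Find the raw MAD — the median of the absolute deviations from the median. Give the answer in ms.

144 ms

Sorted: 681, 682, 862, 863, 904, 928, 1040, 1072, 1153, 1160, 3115 → median = 928
|x − 928|: 246, 65, 225, 112, 0, 247, 2187, 66, 24, 232, 144
Sorted deviations: 0, 24, 65, 66, 112, 144, 225, 232, 246, 247, 2187 → MAD = 144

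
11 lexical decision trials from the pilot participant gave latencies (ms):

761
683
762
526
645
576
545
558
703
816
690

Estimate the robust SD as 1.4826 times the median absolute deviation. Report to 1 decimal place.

117.1 ms

Sorted: 526, 545, 558, 576, 645, 683, 690, 703, 761, 762, 816 → median = 683
|x − 683| sorted: 0, 7, 20, 38, 78, 79, 107, 125, 133, 138, 157 → MAD = 79
Robust SD ≈ 1.4826 × 79 = 117.125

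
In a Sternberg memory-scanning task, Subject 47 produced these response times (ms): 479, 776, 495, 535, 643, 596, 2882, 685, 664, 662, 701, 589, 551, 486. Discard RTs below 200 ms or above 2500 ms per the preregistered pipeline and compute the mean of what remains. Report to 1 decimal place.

604.8 ms

Excluded: 2882
Retained (n=13): Σ = 7862
Mean = 7862/13 = 604.7692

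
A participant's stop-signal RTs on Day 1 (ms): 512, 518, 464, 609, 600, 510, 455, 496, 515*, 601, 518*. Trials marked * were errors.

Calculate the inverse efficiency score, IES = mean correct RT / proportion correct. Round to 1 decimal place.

Correct trials (n=9): 512, 518, 464, 609, 600, 510, 455, 496, 601
Mean correct RT = 4765/9 = 529.4444 ms
Proportion correct = 9/11
IES = 529.4444 / (9/11) = 647.099 ms

647.1 ms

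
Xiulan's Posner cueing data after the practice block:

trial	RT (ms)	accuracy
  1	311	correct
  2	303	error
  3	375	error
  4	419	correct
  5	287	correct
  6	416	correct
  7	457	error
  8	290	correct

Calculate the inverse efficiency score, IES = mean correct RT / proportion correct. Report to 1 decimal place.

Correct trials (n=5): 311, 419, 287, 416, 290
Mean correct RT = 1723/5 = 344.6000 ms
Proportion correct = 5/8
IES = 344.6000 / (5/8) = 551.360 ms

551.4 ms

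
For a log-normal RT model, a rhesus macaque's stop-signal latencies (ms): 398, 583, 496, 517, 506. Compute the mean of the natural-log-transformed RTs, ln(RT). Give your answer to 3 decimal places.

ln(RT): 5.9865, 6.3682, 6.2066, 6.2480, 6.2265
Σ ln(RT) = 31.0358
Mean = 31.0358/5 = 6.20716

6.207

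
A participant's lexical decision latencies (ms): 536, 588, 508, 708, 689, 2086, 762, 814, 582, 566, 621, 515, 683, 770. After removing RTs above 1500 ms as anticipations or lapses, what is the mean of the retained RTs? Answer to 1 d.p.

641.7 ms

Excluded: 2086
Retained (n=13): Σ = 8342
Mean = 8342/13 = 641.6923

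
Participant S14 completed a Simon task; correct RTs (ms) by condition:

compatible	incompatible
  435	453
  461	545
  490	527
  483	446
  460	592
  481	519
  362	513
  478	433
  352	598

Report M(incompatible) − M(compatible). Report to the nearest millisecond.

M(compatible) = 4002/9 = 444.667
M(incompatible) = 4626/9 = 514.000
Difference = 514.000 − 444.667 = 69.333 ms

69 ms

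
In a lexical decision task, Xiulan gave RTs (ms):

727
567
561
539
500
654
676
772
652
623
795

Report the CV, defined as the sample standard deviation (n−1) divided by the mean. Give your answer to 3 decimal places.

0.150

n = 11, Σ = 7066, M = 642.3636
Σ(x−M)² = 92252.545; s = √(92252.545/10) = 96.0482
CV = 96.0482 / 642.3636 = 0.14952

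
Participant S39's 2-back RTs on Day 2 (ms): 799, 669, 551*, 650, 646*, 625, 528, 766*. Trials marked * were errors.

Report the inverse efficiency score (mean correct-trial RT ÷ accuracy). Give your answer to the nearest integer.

1047 ms

Correct trials (n=5): 799, 669, 650, 625, 528
Mean correct RT = 3271/5 = 654.2000 ms
Proportion correct = 5/8
IES = 654.2000 / (5/8) = 1046.720 ms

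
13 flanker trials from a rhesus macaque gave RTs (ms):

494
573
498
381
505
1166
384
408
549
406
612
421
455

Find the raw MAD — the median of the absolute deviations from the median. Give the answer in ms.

Sorted: 381, 384, 406, 408, 421, 455, 494, 498, 505, 549, 573, 612, 1166 → median = 494
|x − 494|: 0, 79, 4, 113, 11, 672, 110, 86, 55, 88, 118, 73, 39
Sorted deviations: 0, 4, 11, 39, 55, 73, 79, 86, 88, 110, 113, 118, 672 → MAD = 79

79 ms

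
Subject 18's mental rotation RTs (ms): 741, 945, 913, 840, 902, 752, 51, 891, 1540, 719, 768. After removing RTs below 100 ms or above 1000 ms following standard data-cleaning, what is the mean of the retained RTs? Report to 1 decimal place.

830.1 ms

Excluded: 51, 1540
Retained (n=9): Σ = 7471
Mean = 7471/9 = 830.1111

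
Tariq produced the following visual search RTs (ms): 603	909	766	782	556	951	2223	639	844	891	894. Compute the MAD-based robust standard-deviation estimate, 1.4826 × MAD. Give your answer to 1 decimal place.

Sorted: 556, 603, 639, 766, 782, 844, 891, 894, 909, 951, 2223 → median = 844
|x − 844| sorted: 0, 47, 50, 62, 65, 78, 107, 205, 241, 288, 1379 → MAD = 78
Robust SD ≈ 1.4826 × 78 = 115.643

115.6 ms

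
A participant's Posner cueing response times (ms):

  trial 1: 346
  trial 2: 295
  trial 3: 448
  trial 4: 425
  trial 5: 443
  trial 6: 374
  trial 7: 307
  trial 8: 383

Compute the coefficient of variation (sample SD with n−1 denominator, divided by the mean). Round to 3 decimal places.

n = 8, Σ = 3021, M = 377.6250
Σ(x−M)² = 24327.875; s = √(24327.875/7) = 58.9526
CV = 58.9526 / 377.6250 = 0.15611

0.156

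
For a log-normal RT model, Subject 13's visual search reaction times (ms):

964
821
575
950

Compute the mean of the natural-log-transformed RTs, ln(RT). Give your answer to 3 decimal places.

ln(RT): 6.8711, 6.7105, 6.3544, 6.8565
Σ ln(RT) = 26.7924
Mean = 26.7924/4 = 6.69811

6.698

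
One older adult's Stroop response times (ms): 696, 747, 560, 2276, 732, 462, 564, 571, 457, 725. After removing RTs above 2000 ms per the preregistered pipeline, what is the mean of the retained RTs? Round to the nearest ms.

613 ms

Excluded: 2276
Retained (n=9): Σ = 5514
Mean = 5514/9 = 612.6667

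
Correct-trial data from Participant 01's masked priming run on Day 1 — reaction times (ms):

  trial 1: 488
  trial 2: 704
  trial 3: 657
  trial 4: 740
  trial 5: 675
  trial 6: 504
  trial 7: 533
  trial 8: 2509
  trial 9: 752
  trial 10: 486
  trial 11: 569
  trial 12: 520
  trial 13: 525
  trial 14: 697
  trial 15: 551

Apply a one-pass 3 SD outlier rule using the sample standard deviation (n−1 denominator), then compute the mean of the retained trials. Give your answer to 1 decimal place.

600.1 ms

n = 15, ΣRT = 10910, M = 727.333
Σ(x−M)² = 3527509.33; s = √(3527509.33/14) = 501.961
Cutoffs: 727.333 ± 3·501.961 → [-778.5, 2233.2]
Outside: 2509 → excluded.
Retained (n=14): Σ = 8401, mean = 8401/14 = 600.071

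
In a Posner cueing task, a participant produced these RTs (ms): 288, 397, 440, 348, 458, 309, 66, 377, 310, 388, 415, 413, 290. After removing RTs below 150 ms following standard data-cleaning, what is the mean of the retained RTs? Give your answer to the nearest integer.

Excluded: 66
Retained (n=12): Σ = 4433
Mean = 4433/12 = 369.4167

369 ms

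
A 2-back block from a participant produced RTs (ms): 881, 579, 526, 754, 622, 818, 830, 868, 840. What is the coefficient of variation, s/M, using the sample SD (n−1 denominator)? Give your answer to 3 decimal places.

0.181

n = 9, Σ = 6718, M = 746.4444
Σ(x−M)² = 145912.222; s = √(145912.222/8) = 135.0519
CV = 135.0519 / 746.4444 = 0.18093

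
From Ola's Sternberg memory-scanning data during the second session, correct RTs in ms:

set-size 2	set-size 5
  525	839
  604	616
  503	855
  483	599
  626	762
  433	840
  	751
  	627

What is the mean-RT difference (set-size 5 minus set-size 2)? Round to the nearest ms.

M(set-size 2) = 3174/6 = 529.000
M(set-size 5) = 5889/8 = 736.125
Difference = 736.125 − 529.000 = 207.125 ms

207 ms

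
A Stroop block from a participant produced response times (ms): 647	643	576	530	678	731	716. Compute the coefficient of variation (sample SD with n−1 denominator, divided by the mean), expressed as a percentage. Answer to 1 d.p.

n = 7, Σ = 4521, M = 645.8571
Σ(x−M)² = 31514.857; s = √(31514.857/6) = 72.4740
CV = 72.4740 / 645.8571 = 0.11221 = 11.221%

11.2%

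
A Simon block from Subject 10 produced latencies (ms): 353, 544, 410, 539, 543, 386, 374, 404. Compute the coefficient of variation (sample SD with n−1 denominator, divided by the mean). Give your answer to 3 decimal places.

0.187

n = 8, Σ = 3553, M = 444.1250
Σ(x−M)² = 48126.875; s = √(48126.875/7) = 82.9172
CV = 82.9172 / 444.1250 = 0.18670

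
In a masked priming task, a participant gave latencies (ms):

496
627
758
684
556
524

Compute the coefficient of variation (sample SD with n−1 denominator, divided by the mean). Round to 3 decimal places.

n = 6, Σ = 3645, M = 607.5000
Σ(x−M)² = 50939.500; s = √(50939.500/5) = 100.9351
CV = 100.9351 / 607.5000 = 0.16615

0.166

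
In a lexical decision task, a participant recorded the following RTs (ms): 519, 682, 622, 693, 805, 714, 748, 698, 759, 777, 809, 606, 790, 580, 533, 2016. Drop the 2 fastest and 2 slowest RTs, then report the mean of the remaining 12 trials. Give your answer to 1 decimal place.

706.2 ms

Sorted: 519, 533, 580, 606, 622, 682, 693, 698, 714, 748, 759, 777, 790, 805, 809, 2016
Drop lowest 2 (519, 533) and highest 2 (809, 2016)
Remaining (n=12): Σ = 8474, mean = 8474/12 = 706.167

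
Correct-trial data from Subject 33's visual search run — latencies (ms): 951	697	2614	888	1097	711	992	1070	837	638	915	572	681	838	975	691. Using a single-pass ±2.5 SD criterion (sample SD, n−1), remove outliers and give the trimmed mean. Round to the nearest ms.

n = 16, ΣRT = 15167, M = 947.938
Σ(x−M)² = 3338408.94; s = √(3338408.94/15) = 471.763
Cutoffs: 947.938 ± 2.5·471.763 → [-231.5, 2127.3]
Outside: 2614 → excluded.
Retained (n=15): Σ = 12553, mean = 12553/15 = 836.867

837 ms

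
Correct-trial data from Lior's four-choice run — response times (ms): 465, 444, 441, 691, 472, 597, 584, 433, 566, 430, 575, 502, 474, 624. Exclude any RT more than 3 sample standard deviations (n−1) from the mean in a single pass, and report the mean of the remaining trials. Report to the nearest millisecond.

n = 14, ΣRT = 7298, M = 521.286
Σ(x−M)² = 90654.86; s = √(90654.86/13) = 83.507
Cutoffs: 521.286 ± 3·83.507 → [270.8, 771.8]
No RTs fall outside the cutoffs; all 14 retained. Mean = 7298/14 = 521.286

521 ms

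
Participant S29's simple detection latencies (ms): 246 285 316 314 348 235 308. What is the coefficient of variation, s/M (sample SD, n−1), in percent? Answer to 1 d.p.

13.8%

n = 7, Σ = 2052, M = 293.1429
Σ(x−M)² = 9856.857; s = √(9856.857/6) = 40.5316
CV = 40.5316 / 293.1429 = 0.13827 = 13.827%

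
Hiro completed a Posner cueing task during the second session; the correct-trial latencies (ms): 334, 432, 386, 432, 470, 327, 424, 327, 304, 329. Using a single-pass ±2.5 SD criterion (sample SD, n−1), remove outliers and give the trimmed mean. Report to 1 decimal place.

n = 10, ΣRT = 3765, M = 376.500
Σ(x−M)² = 31468.50; s = √(31468.50/9) = 59.131
Cutoffs: 376.500 ± 2.5·59.131 → [228.7, 524.3]
No RTs fall outside the cutoffs; all 10 retained. Mean = 3765/10 = 376.500

376.5 ms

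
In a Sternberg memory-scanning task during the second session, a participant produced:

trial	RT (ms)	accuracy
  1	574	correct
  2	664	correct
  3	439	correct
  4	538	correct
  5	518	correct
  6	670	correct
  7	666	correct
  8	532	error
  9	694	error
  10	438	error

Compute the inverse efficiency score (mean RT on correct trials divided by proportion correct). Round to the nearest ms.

Correct trials (n=7): 574, 664, 439, 538, 518, 670, 666
Mean correct RT = 4069/7 = 581.2857 ms
Proportion correct = 7/10
IES = 581.2857 / (7/10) = 830.408 ms

830 ms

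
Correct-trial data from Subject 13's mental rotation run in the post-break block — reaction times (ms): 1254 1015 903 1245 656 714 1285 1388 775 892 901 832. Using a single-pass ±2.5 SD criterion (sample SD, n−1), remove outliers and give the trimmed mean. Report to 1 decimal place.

988.3 ms

n = 12, ΣRT = 11860, M = 988.333
Σ(x−M)² = 664756.67; s = √(664756.67/11) = 245.830
Cutoffs: 988.333 ± 2.5·245.830 → [373.8, 1602.9]
No RTs fall outside the cutoffs; all 12 retained. Mean = 11860/12 = 988.333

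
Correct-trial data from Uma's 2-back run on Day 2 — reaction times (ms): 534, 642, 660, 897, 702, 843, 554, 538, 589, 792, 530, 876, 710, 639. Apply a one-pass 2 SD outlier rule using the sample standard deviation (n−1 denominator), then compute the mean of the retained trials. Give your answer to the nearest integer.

679 ms

n = 14, ΣRT = 9506, M = 679.000
Σ(x−M)² = 217650.00; s = √(217650.00/13) = 129.392
Cutoffs: 679.000 ± 2·129.392 → [420.2, 937.8]
No RTs fall outside the cutoffs; all 14 retained. Mean = 9506/14 = 679.000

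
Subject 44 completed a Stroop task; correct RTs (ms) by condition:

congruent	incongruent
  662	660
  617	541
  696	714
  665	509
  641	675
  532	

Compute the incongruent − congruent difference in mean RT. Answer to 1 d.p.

M(congruent) = 3813/6 = 635.500
M(incongruent) = 3099/5 = 619.800
Difference = 619.800 − 635.500 = -15.700 ms

-15.7 ms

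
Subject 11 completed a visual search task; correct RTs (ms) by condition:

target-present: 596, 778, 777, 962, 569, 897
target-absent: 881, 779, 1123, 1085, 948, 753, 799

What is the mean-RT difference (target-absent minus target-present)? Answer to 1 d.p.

M(target-present) = 4579/6 = 763.167
M(target-absent) = 6368/7 = 909.714
Difference = 909.714 − 763.167 = 146.548 ms

146.5 ms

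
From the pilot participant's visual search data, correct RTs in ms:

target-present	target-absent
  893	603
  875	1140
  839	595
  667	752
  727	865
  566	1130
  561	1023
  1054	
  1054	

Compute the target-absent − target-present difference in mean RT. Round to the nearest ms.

M(target-present) = 7236/9 = 804.000
M(target-absent) = 6108/7 = 872.571
Difference = 872.571 − 804.000 = 68.571 ms

69 ms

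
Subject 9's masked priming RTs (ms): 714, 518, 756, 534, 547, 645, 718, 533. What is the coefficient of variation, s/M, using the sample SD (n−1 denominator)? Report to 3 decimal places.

n = 8, Σ = 4965, M = 620.6250
Σ(x−M)² = 68255.875; s = √(68255.875/7) = 98.7463
CV = 98.7463 / 620.6250 = 0.15911

0.159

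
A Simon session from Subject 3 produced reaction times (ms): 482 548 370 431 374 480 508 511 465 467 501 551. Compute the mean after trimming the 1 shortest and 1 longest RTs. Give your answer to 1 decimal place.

476.7 ms

Sorted: 370, 374, 431, 465, 467, 480, 482, 501, 508, 511, 548, 551
Drop lowest 1 (370) and highest 1 (551)
Remaining (n=10): Σ = 4767, mean = 4767/10 = 476.700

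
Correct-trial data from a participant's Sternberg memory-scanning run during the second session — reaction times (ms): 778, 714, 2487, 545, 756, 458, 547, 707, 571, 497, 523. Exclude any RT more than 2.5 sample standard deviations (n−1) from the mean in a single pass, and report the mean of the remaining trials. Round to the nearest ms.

610 ms

n = 11, ΣRT = 8583, M = 780.273
Σ(x−M)² = 3327130.18; s = √(3327130.18/10) = 576.813
Cutoffs: 780.273 ± 2.5·576.813 → [-661.8, 2222.3]
Outside: 2487 → excluded.
Retained (n=10): Σ = 6096, mean = 6096/10 = 609.600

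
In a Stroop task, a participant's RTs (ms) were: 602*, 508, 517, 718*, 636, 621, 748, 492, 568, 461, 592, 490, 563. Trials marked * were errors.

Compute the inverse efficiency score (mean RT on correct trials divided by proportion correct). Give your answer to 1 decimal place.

665.7 ms

Correct trials (n=11): 508, 517, 636, 621, 748, 492, 568, 461, 592, 490, 563
Mean correct RT = 6196/11 = 563.2727 ms
Proportion correct = 11/13
IES = 563.2727 / (11/13) = 665.686 ms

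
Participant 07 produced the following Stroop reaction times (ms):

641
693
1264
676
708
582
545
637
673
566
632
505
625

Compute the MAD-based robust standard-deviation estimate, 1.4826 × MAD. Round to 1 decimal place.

81.5 ms

Sorted: 505, 545, 566, 582, 625, 632, 637, 641, 673, 676, 693, 708, 1264 → median = 637
|x − 637| sorted: 0, 4, 5, 12, 36, 39, 55, 56, 71, 71, 92, 132, 627 → MAD = 55
Robust SD ≈ 1.4826 × 55 = 81.543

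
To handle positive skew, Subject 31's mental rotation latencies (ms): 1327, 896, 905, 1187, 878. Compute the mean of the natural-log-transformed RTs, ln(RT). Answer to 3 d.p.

6.931

ln(RT): 7.1907, 6.7979, 6.8079, 7.0792, 6.7776
Σ ln(RT) = 34.6534
Mean = 34.6534/5 = 6.93068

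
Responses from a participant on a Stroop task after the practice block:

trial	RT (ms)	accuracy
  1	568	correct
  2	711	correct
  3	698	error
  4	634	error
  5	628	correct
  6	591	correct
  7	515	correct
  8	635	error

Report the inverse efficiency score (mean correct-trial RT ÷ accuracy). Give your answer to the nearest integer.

964 ms

Correct trials (n=5): 568, 711, 628, 591, 515
Mean correct RT = 3013/5 = 602.6000 ms
Proportion correct = 5/8
IES = 602.6000 / (5/8) = 964.160 ms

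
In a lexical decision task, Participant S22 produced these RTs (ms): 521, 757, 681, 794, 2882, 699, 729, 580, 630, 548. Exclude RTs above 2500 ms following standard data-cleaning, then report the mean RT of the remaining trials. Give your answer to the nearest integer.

660 ms

Excluded: 2882
Retained (n=9): Σ = 5939
Mean = 5939/9 = 659.8889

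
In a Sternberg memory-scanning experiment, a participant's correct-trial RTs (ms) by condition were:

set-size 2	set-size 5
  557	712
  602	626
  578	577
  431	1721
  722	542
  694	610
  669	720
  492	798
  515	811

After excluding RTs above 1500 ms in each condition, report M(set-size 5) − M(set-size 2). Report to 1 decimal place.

90.1 ms

set-size 5: exclude 1721
M(set-size 2) = 5260/9 = 584.444
M(set-size 5) = 5396/8 = 674.500
Difference = 674.500 − 584.444 = 90.056 ms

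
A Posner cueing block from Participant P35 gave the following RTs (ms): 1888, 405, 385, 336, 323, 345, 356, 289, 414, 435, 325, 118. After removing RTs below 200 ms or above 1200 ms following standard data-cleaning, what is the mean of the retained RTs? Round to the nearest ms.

361 ms

Excluded: 118, 1888
Retained (n=10): Σ = 3613
Mean = 3613/10 = 361.3000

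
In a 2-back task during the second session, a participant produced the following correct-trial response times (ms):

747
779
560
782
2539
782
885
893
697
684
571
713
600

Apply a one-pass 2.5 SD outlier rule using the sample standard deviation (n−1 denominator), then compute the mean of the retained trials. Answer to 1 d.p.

n = 13, ΣRT = 11232, M = 864.000
Σ(x−M)² = 3172320.00; s = √(3172320.00/12) = 514.160
Cutoffs: 864.000 ± 2.5·514.160 → [-421.4, 2149.4]
Outside: 2539 → excluded.
Retained (n=12): Σ = 8693, mean = 8693/12 = 724.417

724.4 ms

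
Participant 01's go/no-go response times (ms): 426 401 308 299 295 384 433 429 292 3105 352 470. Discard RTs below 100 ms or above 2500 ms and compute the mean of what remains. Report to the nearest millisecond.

Excluded: 3105
Retained (n=11): Σ = 4089
Mean = 4089/11 = 371.7273

372 ms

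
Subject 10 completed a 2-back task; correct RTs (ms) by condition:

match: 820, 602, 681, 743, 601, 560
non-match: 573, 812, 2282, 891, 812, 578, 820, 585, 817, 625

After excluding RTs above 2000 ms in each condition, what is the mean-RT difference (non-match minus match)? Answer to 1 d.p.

non-match: exclude 2282
M(match) = 4007/6 = 667.833
M(non-match) = 6513/9 = 723.667
Difference = 723.667 − 667.833 = 55.833 ms

55.8 ms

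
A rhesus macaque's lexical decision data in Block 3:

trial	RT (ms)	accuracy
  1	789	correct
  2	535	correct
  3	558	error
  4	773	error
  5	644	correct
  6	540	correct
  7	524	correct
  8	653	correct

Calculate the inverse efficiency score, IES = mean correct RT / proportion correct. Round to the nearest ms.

Correct trials (n=6): 789, 535, 644, 540, 524, 653
Mean correct RT = 3685/6 = 614.1667 ms
Proportion correct = 6/8
IES = 614.1667 / (6/8) = 818.889 ms

819 ms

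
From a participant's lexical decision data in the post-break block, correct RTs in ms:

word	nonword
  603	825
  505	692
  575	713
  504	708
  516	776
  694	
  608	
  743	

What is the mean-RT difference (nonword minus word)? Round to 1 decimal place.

149.3 ms

M(word) = 4748/8 = 593.500
M(nonword) = 3714/5 = 742.800
Difference = 742.800 − 593.500 = 149.300 ms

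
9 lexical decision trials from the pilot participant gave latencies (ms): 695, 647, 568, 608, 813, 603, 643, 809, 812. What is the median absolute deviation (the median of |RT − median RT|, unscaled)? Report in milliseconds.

48 ms

Sorted: 568, 603, 608, 643, 647, 695, 809, 812, 813 → median = 647
|x − 647|: 48, 0, 79, 39, 166, 44, 4, 162, 165
Sorted deviations: 0, 4, 39, 44, 48, 79, 162, 165, 166 → MAD = 48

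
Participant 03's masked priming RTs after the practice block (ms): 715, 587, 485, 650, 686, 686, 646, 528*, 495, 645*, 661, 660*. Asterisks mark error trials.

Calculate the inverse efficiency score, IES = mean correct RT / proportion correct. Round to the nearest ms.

831 ms

Correct trials (n=9): 715, 587, 485, 650, 686, 686, 646, 495, 661
Mean correct RT = 5611/9 = 623.4444 ms
Proportion correct = 9/12
IES = 623.4444 / (9/12) = 831.259 ms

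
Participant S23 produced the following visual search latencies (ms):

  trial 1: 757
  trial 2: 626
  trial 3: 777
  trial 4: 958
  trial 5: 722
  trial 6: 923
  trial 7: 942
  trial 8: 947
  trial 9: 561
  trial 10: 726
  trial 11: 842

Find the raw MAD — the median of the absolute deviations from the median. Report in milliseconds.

Sorted: 561, 626, 722, 726, 757, 777, 842, 923, 942, 947, 958 → median = 777
|x − 777|: 20, 151, 0, 181, 55, 146, 165, 170, 216, 51, 65
Sorted deviations: 0, 20, 51, 55, 65, 146, 151, 165, 170, 181, 216 → MAD = 146

146 ms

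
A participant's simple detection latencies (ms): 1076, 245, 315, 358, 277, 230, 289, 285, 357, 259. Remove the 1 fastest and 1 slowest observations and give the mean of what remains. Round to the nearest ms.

Sorted: 230, 245, 259, 277, 285, 289, 315, 357, 358, 1076
Drop lowest 1 (230) and highest 1 (1076)
Remaining (n=8): Σ = 2385, mean = 2385/8 = 298.125

298 ms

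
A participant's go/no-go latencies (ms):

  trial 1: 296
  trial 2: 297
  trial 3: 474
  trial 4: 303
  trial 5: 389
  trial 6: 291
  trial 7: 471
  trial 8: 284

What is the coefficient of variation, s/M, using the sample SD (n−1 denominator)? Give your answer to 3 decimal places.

0.234

n = 8, Σ = 2805, M = 350.6250
Σ(x−M)² = 47305.875; s = √(47305.875/7) = 82.2069
CV = 82.2069 / 350.6250 = 0.23446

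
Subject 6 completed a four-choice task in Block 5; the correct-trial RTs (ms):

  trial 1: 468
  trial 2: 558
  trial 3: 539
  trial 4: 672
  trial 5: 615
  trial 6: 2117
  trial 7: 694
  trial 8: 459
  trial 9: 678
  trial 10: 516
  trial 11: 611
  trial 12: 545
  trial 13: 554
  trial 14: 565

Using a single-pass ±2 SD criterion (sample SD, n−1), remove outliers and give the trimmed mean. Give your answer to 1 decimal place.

n = 14, ΣRT = 9591, M = 685.071
Σ(x−M)² = 2276630.93; s = √(2276630.93/13) = 418.480
Cutoffs: 685.071 ± 2·418.480 → [-151.9, 1522.0]
Outside: 2117 → excluded.
Retained (n=13): Σ = 7474, mean = 7474/13 = 574.923

574.9 ms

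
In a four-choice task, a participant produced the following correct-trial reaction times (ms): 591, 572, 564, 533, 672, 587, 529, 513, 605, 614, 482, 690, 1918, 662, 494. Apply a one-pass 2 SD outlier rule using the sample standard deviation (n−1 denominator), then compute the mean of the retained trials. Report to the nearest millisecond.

579 ms

n = 15, ΣRT = 10026, M = 668.400
Σ(x−M)² = 1728883.60; s = √(1728883.60/14) = 351.414
Cutoffs: 668.400 ± 2·351.414 → [-34.4, 1371.2]
Outside: 1918 → excluded.
Retained (n=14): Σ = 8108, mean = 8108/14 = 579.143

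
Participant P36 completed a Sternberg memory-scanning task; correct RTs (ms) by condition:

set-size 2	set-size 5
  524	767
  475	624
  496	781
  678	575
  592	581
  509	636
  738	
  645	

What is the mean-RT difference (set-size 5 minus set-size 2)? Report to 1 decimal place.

M(set-size 2) = 4657/8 = 582.125
M(set-size 5) = 3964/6 = 660.667
Difference = 660.667 − 582.125 = 78.542 ms

78.5 ms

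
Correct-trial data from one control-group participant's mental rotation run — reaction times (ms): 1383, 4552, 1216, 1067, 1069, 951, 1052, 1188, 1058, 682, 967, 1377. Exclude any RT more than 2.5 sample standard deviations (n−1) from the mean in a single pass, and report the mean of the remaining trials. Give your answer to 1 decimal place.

n = 12, ΣRT = 16562, M = 1380.167
Σ(x−M)² = 11373133.67; s = √(11373133.67/11) = 1016.819
Cutoffs: 1380.167 ± 2.5·1016.819 → [-1161.9, 3922.2]
Outside: 4552 → excluded.
Retained (n=11): Σ = 12010, mean = 12010/11 = 1091.818

1091.8 ms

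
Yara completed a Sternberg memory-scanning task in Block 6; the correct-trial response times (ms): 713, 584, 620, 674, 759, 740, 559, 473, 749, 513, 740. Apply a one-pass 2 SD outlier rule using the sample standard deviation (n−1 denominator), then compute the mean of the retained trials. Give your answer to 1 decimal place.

n = 11, ΣRT = 7124, M = 647.636
Σ(x−M)² = 106000.55; s = √(106000.55/10) = 102.957
Cutoffs: 647.636 ± 2·102.957 → [441.7, 853.5]
No RTs fall outside the cutoffs; all 11 retained. Mean = 7124/11 = 647.636

647.6 ms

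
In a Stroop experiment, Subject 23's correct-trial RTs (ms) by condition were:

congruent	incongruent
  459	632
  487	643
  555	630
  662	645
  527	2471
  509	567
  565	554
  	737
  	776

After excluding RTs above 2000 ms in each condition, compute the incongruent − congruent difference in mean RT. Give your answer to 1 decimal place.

incongruent: exclude 2471
M(congruent) = 3764/7 = 537.714
M(incongruent) = 5184/8 = 648.000
Difference = 648.000 − 537.714 = 110.286 ms

110.3 ms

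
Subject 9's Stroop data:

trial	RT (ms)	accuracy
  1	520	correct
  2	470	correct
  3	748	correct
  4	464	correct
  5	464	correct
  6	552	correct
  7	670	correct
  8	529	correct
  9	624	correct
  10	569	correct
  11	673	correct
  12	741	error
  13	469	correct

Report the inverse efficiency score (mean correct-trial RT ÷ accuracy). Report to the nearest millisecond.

610 ms

Correct trials (n=12): 520, 470, 748, 464, 464, 552, 670, 529, 624, 569, 673, 469
Mean correct RT = 6752/12 = 562.6667 ms
Proportion correct = 12/13
IES = 562.6667 / (12/13) = 609.556 ms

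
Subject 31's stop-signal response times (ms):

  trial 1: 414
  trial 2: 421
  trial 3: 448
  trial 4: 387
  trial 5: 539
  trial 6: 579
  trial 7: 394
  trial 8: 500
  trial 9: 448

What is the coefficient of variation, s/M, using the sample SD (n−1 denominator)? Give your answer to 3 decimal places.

0.145

n = 9, Σ = 4130, M = 458.8889
Σ(x−M)² = 35600.889; s = √(35600.889/8) = 66.7092
CV = 66.7092 / 458.8889 = 0.14537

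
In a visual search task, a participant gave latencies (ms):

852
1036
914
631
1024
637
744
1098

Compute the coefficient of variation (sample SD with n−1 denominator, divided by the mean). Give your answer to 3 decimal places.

n = 8, Σ = 6936, M = 867.0000
Σ(x−M)² = 232730.000; s = √(232730.000/7) = 182.3380
CV = 182.3380 / 867.0000 = 0.21031

0.210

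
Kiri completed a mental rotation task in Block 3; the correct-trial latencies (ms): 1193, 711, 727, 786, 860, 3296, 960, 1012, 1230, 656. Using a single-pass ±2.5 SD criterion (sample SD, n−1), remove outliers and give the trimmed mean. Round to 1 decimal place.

903.9 ms

n = 10, ΣRT = 11431, M = 1143.100
Σ(x−M)² = 5500514.90; s = √(5500514.90/9) = 781.773
Cutoffs: 1143.100 ± 2.5·781.773 → [-811.3, 3097.5]
Outside: 3296 → excluded.
Retained (n=9): Σ = 8135, mean = 8135/9 = 903.889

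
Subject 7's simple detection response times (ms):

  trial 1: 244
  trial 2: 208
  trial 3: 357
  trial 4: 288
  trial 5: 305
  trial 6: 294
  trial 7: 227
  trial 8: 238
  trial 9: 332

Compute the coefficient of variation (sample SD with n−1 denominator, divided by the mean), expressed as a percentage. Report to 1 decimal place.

n = 9, Σ = 2493, M = 277.0000
Σ(x−M)² = 20490.000; s = √(20490.000/8) = 50.6088
CV = 50.6088 / 277.0000 = 0.18270 = 18.270%

18.3%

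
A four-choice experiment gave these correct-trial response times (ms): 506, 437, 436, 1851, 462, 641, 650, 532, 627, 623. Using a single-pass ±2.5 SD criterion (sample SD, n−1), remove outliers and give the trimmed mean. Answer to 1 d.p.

546.0 ms

n = 10, ΣRT = 6765, M = 676.500
Σ(x−M)² = 1597886.50; s = √(1597886.50/9) = 421.358
Cutoffs: 676.500 ± 2.5·421.358 → [-376.9, 1729.9]
Outside: 1851 → excluded.
Retained (n=9): Σ = 4914, mean = 4914/9 = 546.000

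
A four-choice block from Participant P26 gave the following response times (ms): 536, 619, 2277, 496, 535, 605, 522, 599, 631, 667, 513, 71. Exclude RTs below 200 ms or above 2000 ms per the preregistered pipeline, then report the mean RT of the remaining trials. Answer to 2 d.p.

Excluded: 71, 2277
Retained (n=10): Σ = 5723
Mean = 5723/10 = 572.3000

572.30 ms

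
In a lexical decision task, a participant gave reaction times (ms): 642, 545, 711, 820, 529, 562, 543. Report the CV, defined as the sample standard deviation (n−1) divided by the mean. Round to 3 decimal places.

n = 7, Σ = 4352, M = 621.7143
Σ(x−M)² = 71943.429; s = √(71943.429/6) = 109.5015
CV = 109.5015 / 621.7143 = 0.17613

0.176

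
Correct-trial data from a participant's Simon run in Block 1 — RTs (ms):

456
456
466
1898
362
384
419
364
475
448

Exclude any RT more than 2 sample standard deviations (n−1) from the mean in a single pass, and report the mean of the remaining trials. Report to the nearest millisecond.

n = 10, ΣRT = 5728, M = 572.800
Σ(x−M)² = 1967319.60; s = √(1967319.60/9) = 467.537
Cutoffs: 572.800 ± 2·467.537 → [-362.3, 1507.9]
Outside: 1898 → excluded.
Retained (n=9): Σ = 3830, mean = 3830/9 = 425.556

426 ms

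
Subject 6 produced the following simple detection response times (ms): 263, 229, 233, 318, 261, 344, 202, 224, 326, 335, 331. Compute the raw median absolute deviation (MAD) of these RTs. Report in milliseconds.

Sorted: 202, 224, 229, 233, 261, 263, 318, 326, 331, 335, 344 → median = 263
|x − 263|: 0, 34, 30, 55, 2, 81, 61, 39, 63, 72, 68
Sorted deviations: 0, 2, 30, 34, 39, 55, 61, 63, 68, 72, 81 → MAD = 55

55 ms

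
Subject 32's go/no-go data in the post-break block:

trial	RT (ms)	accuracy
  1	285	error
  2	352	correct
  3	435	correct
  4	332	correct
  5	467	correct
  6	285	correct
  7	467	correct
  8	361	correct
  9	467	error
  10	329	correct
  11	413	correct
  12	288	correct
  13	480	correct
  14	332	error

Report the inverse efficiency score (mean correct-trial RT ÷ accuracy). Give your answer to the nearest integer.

Correct trials (n=11): 352, 435, 332, 467, 285, 467, 361, 329, 413, 288, 480
Mean correct RT = 4209/11 = 382.6364 ms
Proportion correct = 11/14
IES = 382.6364 / (11/14) = 486.992 ms

487 ms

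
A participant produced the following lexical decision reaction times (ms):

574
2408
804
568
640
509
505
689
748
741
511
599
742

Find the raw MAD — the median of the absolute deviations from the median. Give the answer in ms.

102 ms

Sorted: 505, 509, 511, 568, 574, 599, 640, 689, 741, 742, 748, 804, 2408 → median = 640
|x − 640|: 66, 1768, 164, 72, 0, 131, 135, 49, 108, 101, 129, 41, 102
Sorted deviations: 0, 41, 49, 66, 72, 101, 102, 108, 129, 131, 135, 164, 1768 → MAD = 102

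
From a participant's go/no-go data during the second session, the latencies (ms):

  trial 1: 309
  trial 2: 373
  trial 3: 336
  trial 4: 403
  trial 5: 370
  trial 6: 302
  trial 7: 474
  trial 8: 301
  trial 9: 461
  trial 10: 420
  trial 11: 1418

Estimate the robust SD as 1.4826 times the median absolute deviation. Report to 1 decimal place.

Sorted: 301, 302, 309, 336, 370, 373, 403, 420, 461, 474, 1418 → median = 373
|x − 373| sorted: 0, 3, 30, 37, 47, 64, 71, 72, 88, 101, 1045 → MAD = 64
Robust SD ≈ 1.4826 × 64 = 94.886

94.9 ms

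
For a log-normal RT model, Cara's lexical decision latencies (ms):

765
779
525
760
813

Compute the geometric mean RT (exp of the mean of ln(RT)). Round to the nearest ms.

720 ms

ln(RT): 6.6399, 6.6580, 6.2634, 6.6333, 6.7007
Mean ln(RT) = 32.8953/5 = 6.57907
Geometric mean = exp(6.57907) = 719.87 ms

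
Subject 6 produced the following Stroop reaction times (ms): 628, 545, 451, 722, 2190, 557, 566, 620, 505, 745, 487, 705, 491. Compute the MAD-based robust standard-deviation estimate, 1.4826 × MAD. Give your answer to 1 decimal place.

111.2 ms

Sorted: 451, 487, 491, 505, 545, 557, 566, 620, 628, 705, 722, 745, 2190 → median = 566
|x − 566| sorted: 0, 9, 21, 54, 61, 62, 75, 79, 115, 139, 156, 179, 1624 → MAD = 75
Robust SD ≈ 1.4826 × 75 = 111.195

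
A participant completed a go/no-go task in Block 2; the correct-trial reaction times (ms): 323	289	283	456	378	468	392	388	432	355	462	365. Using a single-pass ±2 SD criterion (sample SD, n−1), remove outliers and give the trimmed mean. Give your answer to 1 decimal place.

382.6 ms

n = 12, ΣRT = 4591, M = 382.583
Σ(x−M)² = 44868.92; s = √(44868.92/11) = 63.867
Cutoffs: 382.583 ± 2·63.867 → [254.8, 510.3]
No RTs fall outside the cutoffs; all 12 retained. Mean = 4591/12 = 382.583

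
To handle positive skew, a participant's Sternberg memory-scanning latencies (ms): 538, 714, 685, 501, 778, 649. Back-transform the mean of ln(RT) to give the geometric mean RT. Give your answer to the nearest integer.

ln(RT): 6.2879, 6.5709, 6.5294, 6.2166, 6.6567, 6.4754
Mean ln(RT) = 38.7369/6 = 6.45615
Geometric mean = exp(6.45615) = 636.61 ms

637 ms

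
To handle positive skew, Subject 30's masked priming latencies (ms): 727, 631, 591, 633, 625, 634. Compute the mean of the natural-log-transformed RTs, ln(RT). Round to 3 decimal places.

ln(RT): 6.5889, 6.4473, 6.3818, 6.4505, 6.4378, 6.4520
Σ ln(RT) = 38.7583
Mean = 38.7583/6 = 6.45972

6.460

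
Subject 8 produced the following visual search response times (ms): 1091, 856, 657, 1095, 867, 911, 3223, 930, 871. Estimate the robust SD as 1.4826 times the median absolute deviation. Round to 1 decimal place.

Sorted: 657, 856, 867, 871, 911, 930, 1091, 1095, 3223 → median = 911
|x − 911| sorted: 0, 19, 40, 44, 55, 180, 184, 254, 2312 → MAD = 55
Robust SD ≈ 1.4826 × 55 = 81.543

81.5 ms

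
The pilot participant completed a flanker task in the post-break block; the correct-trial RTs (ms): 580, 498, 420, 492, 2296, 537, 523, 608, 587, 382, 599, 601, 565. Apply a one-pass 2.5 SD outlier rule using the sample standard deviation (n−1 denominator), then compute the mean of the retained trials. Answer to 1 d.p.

532.7 ms

n = 13, ΣRT = 8688, M = 668.308
Σ(x−M)² = 2929508.77; s = √(2929508.77/12) = 494.091
Cutoffs: 668.308 ± 2.5·494.091 → [-566.9, 1903.5]
Outside: 2296 → excluded.
Retained (n=12): Σ = 6392, mean = 6392/12 = 532.667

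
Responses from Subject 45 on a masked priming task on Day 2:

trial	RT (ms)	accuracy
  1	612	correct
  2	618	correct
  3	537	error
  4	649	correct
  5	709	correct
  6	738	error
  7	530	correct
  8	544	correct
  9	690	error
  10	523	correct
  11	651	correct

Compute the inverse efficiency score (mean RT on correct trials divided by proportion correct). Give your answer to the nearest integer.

831 ms

Correct trials (n=8): 612, 618, 649, 709, 530, 544, 523, 651
Mean correct RT = 4836/8 = 604.5000 ms
Proportion correct = 8/11
IES = 604.5000 / (8/11) = 831.188 ms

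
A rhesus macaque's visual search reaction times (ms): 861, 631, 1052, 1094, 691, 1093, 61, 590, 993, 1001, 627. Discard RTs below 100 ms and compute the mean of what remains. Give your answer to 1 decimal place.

Excluded: 61
Retained (n=10): Σ = 8633
Mean = 8633/10 = 863.3000

863.3 ms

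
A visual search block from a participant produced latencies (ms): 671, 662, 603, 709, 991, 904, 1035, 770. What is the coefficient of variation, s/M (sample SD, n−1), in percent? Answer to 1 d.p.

20.5%

n = 8, Σ = 6345, M = 793.1250
Σ(x−M)² = 185818.875; s = √(185818.875/7) = 162.9281
CV = 162.9281 / 793.1250 = 0.20543 = 20.543%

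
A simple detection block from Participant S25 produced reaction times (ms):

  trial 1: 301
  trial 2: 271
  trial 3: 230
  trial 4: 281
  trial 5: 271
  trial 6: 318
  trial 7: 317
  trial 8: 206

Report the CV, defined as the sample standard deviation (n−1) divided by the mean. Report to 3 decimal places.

n = 8, Σ = 2195, M = 274.3750
Σ(x−M)² = 11139.875; s = √(11139.875/7) = 39.8925
CV = 39.8925 / 274.3750 = 0.14539

0.145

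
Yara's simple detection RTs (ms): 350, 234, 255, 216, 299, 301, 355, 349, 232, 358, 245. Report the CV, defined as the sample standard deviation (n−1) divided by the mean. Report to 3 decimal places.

0.193

n = 11, Σ = 3194, M = 290.3636
Σ(x−M)² = 31356.545; s = √(31356.545/10) = 55.9969
CV = 55.9969 / 290.3636 = 0.19285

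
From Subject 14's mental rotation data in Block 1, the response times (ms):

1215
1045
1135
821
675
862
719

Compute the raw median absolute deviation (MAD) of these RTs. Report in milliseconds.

183 ms

Sorted: 675, 719, 821, 862, 1045, 1135, 1215 → median = 862
|x − 862|: 353, 183, 273, 41, 187, 0, 143
Sorted deviations: 0, 41, 143, 183, 187, 273, 353 → MAD = 183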